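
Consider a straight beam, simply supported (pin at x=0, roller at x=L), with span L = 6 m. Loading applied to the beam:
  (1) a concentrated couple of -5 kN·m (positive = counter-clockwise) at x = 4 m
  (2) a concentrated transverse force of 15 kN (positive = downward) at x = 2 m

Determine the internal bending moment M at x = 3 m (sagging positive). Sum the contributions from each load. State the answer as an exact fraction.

M(3) = 25/2 kN·m

Load 1 — applied couple M₀=-5 kN·m at a=4 m (b=L-a=2):
  M_1 = M₀x/L  [x≤a] = (-5)·3/6 = -5/2 kN·m
Load 2 — point force P=15 kN at a=2 m (b=L-a=4):
  M_2 = Pa(L-x)/L  [x>a] = 15·2·(6-3)/6 = 15 kN·m
Superposition: M = Σ M_i = 25/2 kN·m ≈ 12.500000 kN·m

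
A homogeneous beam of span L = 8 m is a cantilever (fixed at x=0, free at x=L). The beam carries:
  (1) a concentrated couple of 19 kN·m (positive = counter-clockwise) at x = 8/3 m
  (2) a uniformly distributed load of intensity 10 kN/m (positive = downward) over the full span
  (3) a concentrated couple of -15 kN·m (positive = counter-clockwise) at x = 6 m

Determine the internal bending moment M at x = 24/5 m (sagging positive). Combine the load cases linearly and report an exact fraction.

M(24/5) = -331/5 kN·m

Load 1 — applied couple M₀=19 kN·m at a=8/3 m (b=L-a=16/3):
  M_1 = 0  [x>a] = 0 kN·m
Load 2 — uniform load w=10 kN/m over full span:
  M_2 = -w(L-x)²/2 = -10·(8-(24/5))²/2 = -256/5 kN·m
Load 3 — applied couple M₀=-15 kN·m at a=6 m (b=L-a=2):
  M_3 = M₀  [x≤a] = (-15) = -15 kN·m
Superposition: M = Σ M_i = -331/5 kN·m ≈ -66.200000 kN·m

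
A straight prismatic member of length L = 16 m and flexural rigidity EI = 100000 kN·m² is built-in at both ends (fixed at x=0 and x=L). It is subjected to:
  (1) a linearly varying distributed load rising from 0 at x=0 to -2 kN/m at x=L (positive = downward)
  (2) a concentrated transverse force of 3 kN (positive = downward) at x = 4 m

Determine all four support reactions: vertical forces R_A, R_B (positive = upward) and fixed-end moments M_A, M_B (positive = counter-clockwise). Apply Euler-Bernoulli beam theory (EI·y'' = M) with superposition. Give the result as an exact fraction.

Load 1 — triangular load w₀=-2 kN/m (0→w₀ over full span):
  R_A = 3w₀L/20 = 3·(-2)·16/20 = -24/5 kN
  M_A = w₀L²/30 = (-2)·16²/30 = -256/15 kN·m
  R_B = 7w₀L/20 = 7·(-2)·16/20 = -56/5 kN
  M_B = -w₀L²/20 = -(-2)·16²/20 = 128/5 kN·m
Load 2 — point force P=3 kN at a=4 m (b=L-a=12):
  R_A = Pb²(3a+b)/L³ = 3·12²·(3·4+12)/16³ = 81/32 kN
  M_A = Pab²/L² = 3·4·12²/16² = 27/4 kN·m
  R_B = Pa²(a+3b)/L³ = 3·4²·(4+3·12)/16³ = 15/32 kN
  M_B = -Pa²b/L² = -3·4²·12/16² = -9/4 kN·m
Superposition: R_A = -363/160 kN, M_A = -619/60 kN·m, R_B = -1717/160 kN, M_B = 467/20 kN·m

R_A = -363/160 kN, M_A = -619/60 kN·m, R_B = -1717/160 kN, M_B = 467/20 kN·m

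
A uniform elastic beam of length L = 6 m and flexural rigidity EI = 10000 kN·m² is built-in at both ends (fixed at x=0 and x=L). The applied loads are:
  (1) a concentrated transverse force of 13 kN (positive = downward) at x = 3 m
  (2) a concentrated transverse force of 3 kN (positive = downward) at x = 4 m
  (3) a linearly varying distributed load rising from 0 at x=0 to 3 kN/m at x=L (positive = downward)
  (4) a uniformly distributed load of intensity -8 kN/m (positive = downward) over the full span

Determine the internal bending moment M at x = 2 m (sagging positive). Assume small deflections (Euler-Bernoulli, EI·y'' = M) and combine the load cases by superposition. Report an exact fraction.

M(2) = -611/180 kN·m

Load 1 — point force P=13 kN at a=3 m (b=L-a=3):
  M_1 = Pb²(3a+b)x/L³ - Pab²/L²  [x≤a] = 13·3²·(3·3+3)·2/6³ - 13·3·3²/6² = 13/4 kN·m
Load 2 — point force P=3 kN at a=4 m (b=L-a=2):
  M_2 = Pb²(3a+b)x/L³ - Pab²/L²  [x≤a] = 3·2²·(3·4+2)·2/6³ - 3·4·2²/6² = 2/9 kN·m
Load 3 — triangular load w₀=3 kN/m (0→w₀ over full span):
  M_3 = 3w₀Lx/20 - w₀L²/30 - w₀x³/(6L) = 3·3·6·2/20 - 3·6²/30 - 3·2³/(6·6) = 17/15 kN·m
Load 4 — uniform load w=-8 kN/m over full span:
  M_4 = wLx/2 - wL²/12 - wx²/2 = (-8)·6·2/2 - (-8)·6²/12 - (-8)·2²/2 = -8 kN·m
Superposition: M = Σ M_i = -611/180 kN·m ≈ -3.394444 kN·m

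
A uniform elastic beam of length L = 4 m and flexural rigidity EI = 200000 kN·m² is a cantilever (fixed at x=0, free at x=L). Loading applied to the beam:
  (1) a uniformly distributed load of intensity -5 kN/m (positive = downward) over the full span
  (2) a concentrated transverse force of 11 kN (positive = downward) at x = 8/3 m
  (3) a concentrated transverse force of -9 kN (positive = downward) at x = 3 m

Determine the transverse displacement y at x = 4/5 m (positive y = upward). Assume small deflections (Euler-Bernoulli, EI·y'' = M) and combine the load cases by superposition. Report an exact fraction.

Load 1 — uniform load w=-5 kN/m over full span:
  y_1 = -wx²(x²-4Lx+6L²)/(24EI) = -(-5)·(4/5)²·((4/5)²-4·4·(4/5)+6·4²)/(24·200000) = 131/2343750 m
Load 2 — point force P=11 kN at a=8/3 m (b=L-a=4/3):
  y_2 = -Px²(3a-x)/(6EI)  [x≤a] = -11·(4/5)²·(3·(8/3)-(4/5))/(6·200000) = -33/781250 m
Load 3 — point force P=-9 kN at a=3 m (b=L-a=1):
  y_3 = -Px²(3a-x)/(6EI)  [x≤a] = -(-9)·(4/5)²·(3·3-(4/5))/(6·200000) = 123/3125000 m
Superposition: y = Σ y_i = 497/9375000 m ≈ 0.000053 m

y(4/5) = 497/9375000 m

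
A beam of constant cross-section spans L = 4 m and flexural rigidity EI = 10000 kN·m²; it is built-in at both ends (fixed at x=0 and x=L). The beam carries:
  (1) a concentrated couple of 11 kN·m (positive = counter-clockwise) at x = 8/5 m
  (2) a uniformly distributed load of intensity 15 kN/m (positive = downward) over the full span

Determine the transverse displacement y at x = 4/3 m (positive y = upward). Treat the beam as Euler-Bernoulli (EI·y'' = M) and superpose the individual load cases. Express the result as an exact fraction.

y(4/3) = -1901/2531250 m

Load 1 — applied couple M₀=11 kN·m at a=8/5 m (b=L-a=12/5):
  y_1 = (R_Ax³/6 - M_Ax²/2)/EI  [x≤a] with R_A=99/25, M_A=33/25 = ((99/25)·(4/3)³/6 - (33/25)·(4/3)²/2)/10000 = 11/281250 m
Load 2 — uniform load w=15 kN/m over full span:
  y_2 = -wx²(L-x)²/(24EI) = -15·(4/3)²·(4-(4/3))²/(24·10000) = -8/10125 m
Superposition: y = Σ y_i = -1901/2531250 m ≈ -0.000751 m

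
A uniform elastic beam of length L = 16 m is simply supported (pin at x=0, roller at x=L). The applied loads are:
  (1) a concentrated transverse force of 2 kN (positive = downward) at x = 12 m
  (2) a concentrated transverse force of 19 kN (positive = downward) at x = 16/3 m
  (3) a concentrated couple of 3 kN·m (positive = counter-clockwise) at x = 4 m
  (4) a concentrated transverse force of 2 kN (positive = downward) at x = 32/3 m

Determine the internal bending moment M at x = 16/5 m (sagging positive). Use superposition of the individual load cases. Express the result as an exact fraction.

M(16/5) = 673/15 kN·m

Load 1 — point force P=2 kN at a=12 m (b=L-a=4):
  M_1 = Pbx/L  [x≤a] = 2·4·(16/5)/16 = 8/5 kN·m
Load 2 — point force P=19 kN at a=16/3 m (b=L-a=32/3):
  M_2 = Pbx/L  [x≤a] = 19·(32/3)·(16/5)/16 = 608/15 kN·m
Load 3 — applied couple M₀=3 kN·m at a=4 m (b=L-a=12):
  M_3 = M₀x/L  [x≤a] = 3·(16/5)/16 = 3/5 kN·m
Load 4 — point force P=2 kN at a=32/3 m (b=L-a=16/3):
  M_4 = Pbx/L  [x≤a] = 2·(16/3)·(16/5)/16 = 32/15 kN·m
Superposition: M = Σ M_i = 673/15 kN·m ≈ 44.866667 kN·m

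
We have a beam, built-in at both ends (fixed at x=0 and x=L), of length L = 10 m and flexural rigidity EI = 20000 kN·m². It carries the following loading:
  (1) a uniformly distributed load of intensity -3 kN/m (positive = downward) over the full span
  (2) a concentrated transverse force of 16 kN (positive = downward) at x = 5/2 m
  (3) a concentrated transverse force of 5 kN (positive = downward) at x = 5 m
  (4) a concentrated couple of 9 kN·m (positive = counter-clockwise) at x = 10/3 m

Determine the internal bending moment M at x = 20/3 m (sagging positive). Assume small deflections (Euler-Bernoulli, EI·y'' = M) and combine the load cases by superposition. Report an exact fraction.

M(20/3) = -77/12 kN·m

Load 1 — uniform load w=-3 kN/m over full span:
  M_1 = wLx/2 - wL²/12 - wx²/2 = (-3)·10·(20/3)/2 - (-3)·10²/12 - (-3)·(20/3)²/2 = -25/3 kN·m
Load 2 — point force P=16 kN at a=5/2 m (b=L-a=15/2):
  M_2 = Pa²(a+3b)(L-x)/L³ - Pa²b/L²  [x>a] = 16·(5/2)²·((5/2)+3·(15/2))·(10-(20/3))/10³ - 16·(5/2)²·(15/2)/10² = 5/6 kN·m
Load 3 — point force P=5 kN at a=5 m (b=L-a=5):
  M_3 = Pa²(a+3b)(L-x)/L³ - Pa²b/L²  [x>a] = 5·5²·(5+3·5)·(10-(20/3))/10³ - 5·5²·5/10² = 25/12 kN·m
Load 4 — applied couple M₀=9 kN·m at a=10/3 m (b=L-a=20/3):
  M_4 = R_Ax - M_A - M₀  [x>a] with R_A=6/5, M_A=0 = (6/5)·(20/3) - 0 - 9 = -1 kN·m
Superposition: M = Σ M_i = -77/12 kN·m ≈ -6.416667 kN·m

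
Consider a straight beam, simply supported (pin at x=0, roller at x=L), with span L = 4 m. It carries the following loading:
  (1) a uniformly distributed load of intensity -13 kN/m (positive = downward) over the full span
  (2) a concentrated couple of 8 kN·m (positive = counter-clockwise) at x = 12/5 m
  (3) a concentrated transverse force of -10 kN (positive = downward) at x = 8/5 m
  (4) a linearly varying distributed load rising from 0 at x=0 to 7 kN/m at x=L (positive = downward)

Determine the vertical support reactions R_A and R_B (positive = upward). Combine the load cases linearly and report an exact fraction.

Load 1 — uniform load w=-13 kN/m over full span:
  R_A = wL/2 = (-13)·4/2 = -26 kN
  R_B = wL/2 = (-13)·4/2 = -26 kN
Load 2 — applied couple M₀=8 kN·m at a=12/5 m (b=L-a=8/5):
  R_A = M₀/L = 8/4 = 2 kN
  R_B = -M₀/L = -8/4 = -2 kN
Load 3 — point force P=-10 kN at a=8/5 m (b=L-a=12/5):
  R_A = Pb/L = (-10)·(12/5)/4 = -6 kN
  R_B = Pa/L = (-10)·(8/5)/4 = -4 kN
Load 4 — triangular load w₀=7 kN/m (0→w₀ over full span):
  R_A = w₀L/6 = 7·4/6 = 14/3 kN
  R_B = w₀L/3 = 7·4/3 = 28/3 kN
Superposition: R_A = -76/3 kN, R_B = -68/3 kN

R_A = -76/3 kN, R_B = -68/3 kN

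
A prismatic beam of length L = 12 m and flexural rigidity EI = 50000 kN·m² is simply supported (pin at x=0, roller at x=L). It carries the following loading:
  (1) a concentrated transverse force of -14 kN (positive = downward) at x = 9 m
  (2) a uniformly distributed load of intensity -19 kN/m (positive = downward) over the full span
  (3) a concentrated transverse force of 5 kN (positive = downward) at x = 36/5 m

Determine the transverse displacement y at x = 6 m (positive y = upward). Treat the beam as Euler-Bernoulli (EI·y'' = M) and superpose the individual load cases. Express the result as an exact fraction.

y(6) = 265329/2500000 m

Load 1 — point force P=-14 kN at a=9 m (b=L-a=3):
  y_1 = -Pbx(L²-b²-x²)/(6LEI)  [x≤a] = -(-14)·3·6·(12²-3²-6²)/(6·12·50000) = 693/100000 m
Load 2 — uniform load w=-19 kN/m over full span:
  y_2 = -wx(L³-2Lx²+x³)/(24EI) = -(-19)·6·(12³-2·12·6²+6³)/(24·50000) = 513/5000 m
Load 3 — point force P=5 kN at a=36/5 m (b=L-a=24/5):
  y_3 = -Pbx(L²-b²-x²)/(6LEI)  [x≤a] = -5·(24/5)·6·(12²-(24/5)²-6²)/(6·12·50000) = -531/156250 m
Superposition: y = Σ y_i = 265329/2500000 m ≈ 0.106132 m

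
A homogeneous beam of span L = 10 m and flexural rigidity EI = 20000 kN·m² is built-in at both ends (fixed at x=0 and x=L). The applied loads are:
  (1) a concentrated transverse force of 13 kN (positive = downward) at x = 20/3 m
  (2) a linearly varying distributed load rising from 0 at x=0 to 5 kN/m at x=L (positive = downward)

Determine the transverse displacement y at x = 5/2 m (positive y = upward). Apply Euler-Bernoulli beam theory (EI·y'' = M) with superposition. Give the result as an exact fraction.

Load 1 — point force P=13 kN at a=20/3 m (b=L-a=10/3):
  y_1 = -Pb²x²(3aL-(3a+b)x)/(6L³EI)  [x≤a] = -13·(10/3)²·(5/2)²·(3·(20/3)·10-(3·(20/3)+(10/3))·(5/2))/(6·10³·20000) = -221/207360 m
Load 2 — triangular load w₀=5 kN/m (0→w₀ over full span):
  y_2 = -w₀x²(L-x)²(x+2L)/(120LEI) = -5·(5/2)²·(10-(5/2))²·((5/2)+2·10)/(120·10·20000) = -27/16384 m
Superposition: y = Σ y_i = -18007/6635520 m ≈ -0.002714 m

y(5/2) = -18007/6635520 m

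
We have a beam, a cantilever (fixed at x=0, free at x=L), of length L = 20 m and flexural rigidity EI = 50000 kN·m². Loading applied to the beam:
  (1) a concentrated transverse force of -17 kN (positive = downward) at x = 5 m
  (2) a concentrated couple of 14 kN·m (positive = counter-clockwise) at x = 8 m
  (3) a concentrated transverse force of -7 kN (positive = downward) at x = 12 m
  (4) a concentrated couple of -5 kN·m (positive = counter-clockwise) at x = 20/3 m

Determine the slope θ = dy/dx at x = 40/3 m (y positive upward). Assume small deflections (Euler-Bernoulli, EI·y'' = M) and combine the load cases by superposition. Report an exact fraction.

θ(40/3) = 4771/300000 rad

Load 1 — point force P=-17 kN at a=5 m (b=L-a=15):
  θ_1 = -Pa²/(2EI)  [x>a] = -(-17)·5²/(2·50000) = 17/4000 rad
Load 2 — applied couple M₀=14 kN·m at a=8 m (b=L-a=12):
  θ_2 = M₀a/EI  [x>a] = 14·8/50000 = 7/3125 rad
Load 3 — point force P=-7 kN at a=12 m (b=L-a=8):
  θ_3 = -Pa²/(2EI)  [x>a] = -(-7)·12²/(2·50000) = 63/6250 rad
Load 4 — applied couple M₀=-5 kN·m at a=20/3 m (b=L-a=40/3):
  θ_4 = M₀a/EI  [x>a] = (-5)·(20/3)/50000 = -1/1500 rad
Superposition: θ = Σ θ_i = 4771/300000 rad ≈ 0.015903 rad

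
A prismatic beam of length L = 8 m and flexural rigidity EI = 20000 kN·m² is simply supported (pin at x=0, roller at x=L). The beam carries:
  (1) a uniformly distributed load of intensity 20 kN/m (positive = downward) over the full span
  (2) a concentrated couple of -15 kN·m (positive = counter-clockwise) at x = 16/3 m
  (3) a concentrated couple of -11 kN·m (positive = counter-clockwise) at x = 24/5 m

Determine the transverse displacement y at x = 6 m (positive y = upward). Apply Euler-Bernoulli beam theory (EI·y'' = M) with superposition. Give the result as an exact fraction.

y(6) = -55499/1500000 m

Load 1 — uniform load w=20 kN/m over full span:
  y_1 = -wx(L³-2Lx²+x³)/(24EI) = -20·6·(8³-2·8·6²+6³)/(24·20000) = -19/500 m
Load 2 — applied couple M₀=-15 kN·m at a=16/3 m (b=L-a=8/3):
  y_2 = (M₀x³/(6L)-M₀(x-a)²/2+C₁x)/EI  [x>a] with C₁=M₀(3b²-L²)/(6L)=40/3 = ((-15)·6³/(6·8)-(-15)·(6-(16/3))²/2+(40/3)·6)/20000 = 19/24000 m
Load 3 — applied couple M₀=-11 kN·m at a=24/5 m (b=L-a=16/5):
  y_3 = (M₀x³/(6L)-M₀(x-a)²/2+C₁x)/EI  [x>a] with C₁=M₀(3b²-L²)/(6L)=572/75 = ((-11)·6³/(6·8)-(-11)·(6-(24/5))²/2+(572/75)·6)/20000 = 209/1000000 m
Superposition: y = Σ y_i = -55499/1500000 m ≈ -0.036999 m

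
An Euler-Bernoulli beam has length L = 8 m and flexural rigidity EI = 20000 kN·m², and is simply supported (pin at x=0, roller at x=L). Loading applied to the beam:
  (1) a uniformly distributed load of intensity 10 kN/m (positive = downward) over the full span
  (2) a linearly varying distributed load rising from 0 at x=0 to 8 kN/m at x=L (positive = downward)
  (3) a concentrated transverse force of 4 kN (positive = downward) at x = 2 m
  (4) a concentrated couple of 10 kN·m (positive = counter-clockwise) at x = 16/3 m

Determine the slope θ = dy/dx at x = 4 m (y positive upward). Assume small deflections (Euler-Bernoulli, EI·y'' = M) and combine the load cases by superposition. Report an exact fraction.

θ(4) = -7/75000 rad

Load 1 — uniform load w=10 kN/m over full span:
  θ_1 = -w(L³-6Lx²+4x³)/(24EI) = -10·(8³-6·8·4²+4·4³)/(24·20000) = 0 rad
Load 2 — triangular load w₀=8 kN/m (0→w₀ over full span):
  θ_2 = -w₀(7L⁴-30L²x²+15x⁴)/(360LEI) = -8·(7·8⁴-30·8²·4²+15·4⁴)/(360·8·20000) = -7/28125 rad
Load 3 — point force P=4 kN at a=2 m (b=L-a=6):
  θ_3 = -Pa(2L²-6Lx+3x²+a²)/(6LEI)  [x>a] = -4·2·(2·8²-6·8·4+3·4²+2²)/(6·8·20000) = 1/10000 rad
Load 4 — applied couple M₀=10 kN·m at a=16/3 m (b=L-a=8/3):
  θ_4 = (M₀x²/(2L)+C₁)/EI  [x≤a] with C₁=M₀(3b²-L²)/(6L)=-80/9 = (10·4²/(2·8)+(-80/9))/20000 = 1/18000 rad
Superposition: θ = Σ θ_i = -7/75000 rad ≈ -0.000093 rad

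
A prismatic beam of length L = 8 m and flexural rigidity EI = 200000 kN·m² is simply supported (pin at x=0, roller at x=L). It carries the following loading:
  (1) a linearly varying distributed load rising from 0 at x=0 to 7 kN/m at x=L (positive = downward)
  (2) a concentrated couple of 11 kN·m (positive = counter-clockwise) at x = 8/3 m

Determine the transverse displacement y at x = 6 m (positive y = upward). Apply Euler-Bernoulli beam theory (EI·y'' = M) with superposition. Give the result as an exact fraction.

Load 1 — triangular load w₀=7 kN/m (0→w₀ over full span):
  y_1 = -w₀x(7L⁴-10L²x²+3x⁴)/(360LEI) = -7·6·(7·8⁴-10·8²·6²+3·6⁴)/(360·8·200000) = -833/1200000 m
Load 2 — applied couple M₀=11 kN·m at a=8/3 m (b=L-a=16/3):
  y_2 = (M₀x³/(6L)-M₀(x-a)²/2+C₁x)/EI  [x>a] with C₁=M₀(3b²-L²)/(6L)=44/9 = (11·6³/(6·8)-11·(6-(8/3))²/2+(44/9)·6)/200000 = 319/3600000 m
Superposition: y = Σ y_i = -109/180000 m ≈ -0.000606 m

y(6) = -109/180000 m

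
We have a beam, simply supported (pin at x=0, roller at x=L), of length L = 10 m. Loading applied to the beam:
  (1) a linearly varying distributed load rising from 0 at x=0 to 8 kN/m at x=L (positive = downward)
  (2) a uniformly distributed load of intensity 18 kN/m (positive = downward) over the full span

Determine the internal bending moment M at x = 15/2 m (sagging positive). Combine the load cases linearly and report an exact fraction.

M(15/2) = 425/2 kN·m

Load 1 — triangular load w₀=8 kN/m (0→w₀ over full span):
  M_1 = w₀Lx/6 - w₀x³/(6L) = 8·10·(15/2)/6 - 8·(15/2)³/(6·10) = 175/4 kN·m
Load 2 — uniform load w=18 kN/m over full span:
  M_2 = wx(L-x)/2 = 18·(15/2)·(10-(15/2))/2 = 675/4 kN·m
Superposition: M = Σ M_i = 425/2 kN·m ≈ 212.500000 kN·m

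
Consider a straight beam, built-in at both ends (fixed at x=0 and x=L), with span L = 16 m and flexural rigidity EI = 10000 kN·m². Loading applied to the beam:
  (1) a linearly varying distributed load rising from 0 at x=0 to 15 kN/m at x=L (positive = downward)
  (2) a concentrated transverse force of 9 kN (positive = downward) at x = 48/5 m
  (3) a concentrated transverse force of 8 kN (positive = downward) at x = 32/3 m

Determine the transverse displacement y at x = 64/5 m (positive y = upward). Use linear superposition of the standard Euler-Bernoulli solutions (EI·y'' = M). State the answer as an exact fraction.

Load 1 — triangular load w₀=15 kN/m (0→w₀ over full span):
  y_1 = -w₀x²(L-x)²(x+2L)/(120LEI) = -15·(64/5)²·(16-(64/5))²·((64/5)+2·16)/(120·16·10000) = -114688/1953125 m
Load 2 — point force P=9 kN at a=48/5 m (b=L-a=32/5):
  y_2 = -Pa²(L-x)²(3bL-(3b+a)(L-x))/(6L³EI)  [x>a] = -9·(48/5)²·(16-(64/5))²·(3·(32/5)·16-(3·(32/5)+(48/5))·(16-(64/5)))/(6·16³·10000) = -72576/9765625 m
Load 3 — point force P=8 kN at a=32/3 m (b=L-a=16/3):
  y_3 = -Pa²(L-x)²(3bL-(3b+a)(L-x))/(6L³EI)  [x>a] = -8·(32/3)²·(16-(64/5))²·(3·(16/3)·16-(3·(16/3)+(32/3))·(16-(64/5)))/(6·16³·10000) = -8192/1265625 m
Superposition: y = Σ y_i = -57447296/791015625 m ≈ -0.072625 m

y(64/5) = -57447296/791015625 m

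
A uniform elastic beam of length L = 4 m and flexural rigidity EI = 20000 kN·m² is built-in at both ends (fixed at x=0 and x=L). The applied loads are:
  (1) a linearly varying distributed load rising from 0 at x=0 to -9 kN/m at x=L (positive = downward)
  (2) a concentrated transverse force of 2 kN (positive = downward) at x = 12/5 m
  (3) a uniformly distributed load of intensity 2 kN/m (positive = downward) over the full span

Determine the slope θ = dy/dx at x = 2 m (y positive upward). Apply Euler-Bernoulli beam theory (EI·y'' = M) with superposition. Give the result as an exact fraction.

θ(2) = 43/5000000 rad

Load 1 — triangular load w₀=-9 kN/m (0→w₀ over full span):
  θ_1 = -w₀(2x(L-x)(L-2x)(x+2L)+x²(L-x)²)/(120LEI) = -(-9)·(2·2·(4-2)·(4-2·2)·(2+2·4)+2²·(4-2)²)/(120·4·20000) = 3/200000 rad
Load 2 — point force P=2 kN at a=12/5 m (b=L-a=8/5):
  θ_2 = -Pb²x(2aL-(3a+b)x)/(2L³EI)  [x≤a] = -2·(8/5)²·2·(2·(12/5)·4-(3·(12/5)+(8/5))·2)/(2·4³·20000) = -1/156250 rad
Load 3 — uniform load w=2 kN/m over full span:
  θ_3 = -wx(L-x)(L-2x)/(12EI) = -2·2·(4-2)·(4-2·2)/(12·20000) = 0 rad
Superposition: θ = Σ θ_i = 43/5000000 rad ≈ 0.000009 rad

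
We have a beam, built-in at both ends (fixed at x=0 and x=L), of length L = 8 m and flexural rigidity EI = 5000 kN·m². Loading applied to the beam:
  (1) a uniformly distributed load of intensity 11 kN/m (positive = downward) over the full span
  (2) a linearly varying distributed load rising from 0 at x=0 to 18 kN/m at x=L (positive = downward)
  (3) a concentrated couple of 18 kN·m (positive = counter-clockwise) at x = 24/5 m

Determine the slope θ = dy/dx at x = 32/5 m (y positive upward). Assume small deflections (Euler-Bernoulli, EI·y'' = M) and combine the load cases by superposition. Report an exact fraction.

θ(32/5) = 6646/390625 rad

Load 1 — uniform load w=11 kN/m over full span:
  θ_1 = -wx(L-x)(L-2x)/(12EI) = -11·(32/5)·(8-(32/5))·(8-2·(32/5))/(12·5000) = 704/78125 rad
Load 2 — triangular load w₀=18 kN/m (0→w₀ over full span):
  θ_2 = -w₀(2x(L-x)(L-2x)(x+2L)+x²(L-x)²)/(120LEI) = -18·(2·(32/5)·(8-(32/5))·(8-2·(32/5))·((32/5)+2·8)+(32/5)²·(8-(32/5))²)/(120·8·5000) = 3072/390625 rad
Load 3 — applied couple M₀=18 kN·m at a=24/5 m (b=L-a=16/5):
  θ_3 = (R_Ax²/2 - M_Ax - M₀(x-a))/EI  [x>a] with R_A=81/25, M_A=144/25 = ((81/25)·(32/5)²/2 - (144/25)·(32/5) - 18·((32/5)-(24/5)))/5000 = 54/390625 rad
Superposition: θ = Σ θ_i = 6646/390625 rad ≈ 0.017014 rad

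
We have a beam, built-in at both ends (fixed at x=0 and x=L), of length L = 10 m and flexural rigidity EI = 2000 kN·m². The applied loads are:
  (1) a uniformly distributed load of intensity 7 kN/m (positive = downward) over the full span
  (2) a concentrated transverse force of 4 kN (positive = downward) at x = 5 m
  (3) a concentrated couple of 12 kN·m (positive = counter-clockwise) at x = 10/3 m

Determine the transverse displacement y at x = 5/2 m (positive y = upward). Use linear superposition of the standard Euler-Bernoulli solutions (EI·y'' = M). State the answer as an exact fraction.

Load 1 — uniform load w=7 kN/m over full span:
  y_1 = -wx²(L-x)²/(24EI) = -7·(5/2)²·(10-(5/2))²/(24·2000) = -105/2048 m
Load 2 — point force P=4 kN at a=5 m (b=L-a=5):
  y_2 = -Pb²x²(3aL-(3a+b)x)/(6L³EI)  [x≤a] = -4·5²·(5/2)²·(3·5·10-(3·5+5)·(5/2))/(6·10³·2000) = -1/192 m
Load 3 — applied couple M₀=12 kN·m at a=10/3 m (b=L-a=20/3):
  y_3 = (R_Ax³/6 - M_Ax²/2)/EI  [x≤a] with R_A=8/5, M_A=0 = ((8/5)·(5/2)³/6 - 0·(5/2)²/2)/2000 = 1/480 m
Superposition: y = Σ y_i = -557/10240 m ≈ -0.054395 m

y(5/2) = -557/10240 m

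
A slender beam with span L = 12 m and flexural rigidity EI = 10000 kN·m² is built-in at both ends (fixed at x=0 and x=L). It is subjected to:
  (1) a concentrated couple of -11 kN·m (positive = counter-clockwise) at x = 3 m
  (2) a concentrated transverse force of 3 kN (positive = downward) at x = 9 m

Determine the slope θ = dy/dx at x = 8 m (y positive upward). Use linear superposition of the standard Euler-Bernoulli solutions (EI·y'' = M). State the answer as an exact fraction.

θ(8) = 7/10000 rad

Load 1 — applied couple M₀=-11 kN·m at a=3 m (b=L-a=9):
  θ_1 = (R_Ax²/2 - M_Ax - M₀(x-a))/EI  [x>a] with R_A=-33/32, M_A=33/16 = ((-33/32)·8²/2 - (33/16)·8 - (-11)·(8-3))/10000 = 11/20000 rad
Load 2 — point force P=3 kN at a=9 m (b=L-a=3):
  θ_2 = -Pb²x(2aL-(3a+b)x)/(2L³EI)  [x≤a] = -3·3²·8·(2·9·12-(3·9+3)·8)/(2·12³·10000) = 3/20000 rad
Superposition: θ = Σ θ_i = 7/10000 rad ≈ 0.000700 rad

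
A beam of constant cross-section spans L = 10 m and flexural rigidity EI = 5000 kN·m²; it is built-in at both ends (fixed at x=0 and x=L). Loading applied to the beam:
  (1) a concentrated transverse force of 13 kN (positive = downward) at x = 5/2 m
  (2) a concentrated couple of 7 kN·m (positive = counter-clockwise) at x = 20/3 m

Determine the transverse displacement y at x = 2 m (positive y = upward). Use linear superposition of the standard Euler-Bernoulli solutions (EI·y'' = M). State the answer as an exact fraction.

y(2) = -18259/3600000 m

Load 1 — point force P=13 kN at a=5/2 m (b=L-a=15/2):
  y_1 = -Pb²x²(3aL-(3a+b)x)/(6L³EI)  [x≤a] = -13·(15/2)²·2²·(3·(5/2)·10-(3·(5/2)+(15/2))·2)/(6·10³·5000) = -351/80000 m
Load 2 — applied couple M₀=7 kN·m at a=20/3 m (b=L-a=10/3):
  y_2 = (R_Ax³/6 - M_Ax²/2)/EI  [x≤a] with R_A=14/15, M_A=7/3 = ((14/15)·2³/6 - (7/3)·2²/2)/5000 = -77/112500 m
Superposition: y = Σ y_i = -18259/3600000 m ≈ -0.005072 m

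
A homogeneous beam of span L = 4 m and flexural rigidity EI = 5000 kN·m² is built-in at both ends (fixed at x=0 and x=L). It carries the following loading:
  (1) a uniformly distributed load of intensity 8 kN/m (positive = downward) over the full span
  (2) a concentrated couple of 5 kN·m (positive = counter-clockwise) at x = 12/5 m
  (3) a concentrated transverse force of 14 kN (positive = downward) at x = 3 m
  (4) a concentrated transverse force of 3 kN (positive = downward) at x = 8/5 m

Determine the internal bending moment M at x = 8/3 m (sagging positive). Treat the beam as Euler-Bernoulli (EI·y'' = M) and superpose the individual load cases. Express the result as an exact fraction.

Load 1 — uniform load w=8 kN/m over full span:
  M_1 = wLx/2 - wL²/12 - wx²/2 = 8·4·(8/3)/2 - 8·4²/12 - 8·(8/3)²/2 = 32/9 kN·m
Load 2 — applied couple M₀=5 kN·m at a=12/5 m (b=L-a=8/5):
  M_2 = R_Ax - M_A - M₀  [x>a] with R_A=9/5, M_A=8/5 = (9/5)·(8/3) - (8/5) - 5 = -9/5 kN·m
Load 3 — point force P=14 kN at a=3 m (b=L-a=1):
  M_3 = Pb²(3a+b)x/L³ - Pab²/L²  [x≤a] = 14·1²·(3·3+1)·(8/3)/4³ - 14·3·1²/4² = 77/24 kN·m
Load 4 — point force P=3 kN at a=8/5 m (b=L-a=12/5):
  M_4 = Pa²(a+3b)(L-x)/L³ - Pa²b/L²  [x>a] = 3·(8/5)²·((8/5)+3·(12/5))·(4-(8/3))/4³ - 3·(8/5)²·(12/5)/4² = 32/125 kN·m
Superposition: M = Σ M_i = 46979/9000 kN·m ≈ 5.219889 kN·m

M(8/3) = 46979/9000 kN·m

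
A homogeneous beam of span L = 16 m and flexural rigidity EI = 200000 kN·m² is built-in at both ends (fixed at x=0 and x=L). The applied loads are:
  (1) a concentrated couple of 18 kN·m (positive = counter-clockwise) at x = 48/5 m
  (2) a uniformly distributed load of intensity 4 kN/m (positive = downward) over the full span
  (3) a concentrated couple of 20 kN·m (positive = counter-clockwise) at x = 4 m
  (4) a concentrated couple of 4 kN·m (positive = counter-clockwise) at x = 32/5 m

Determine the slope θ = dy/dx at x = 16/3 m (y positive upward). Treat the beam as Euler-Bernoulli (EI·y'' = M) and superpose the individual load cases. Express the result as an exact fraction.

θ(16/3) = -23521/50625000 rad

Load 1 — applied couple M₀=18 kN·m at a=48/5 m (b=L-a=32/5):
  θ_1 = (R_Ax²/2 - M_Ax)/EI  [x≤a] with R_A=81/50, M_A=144/25 = ((81/50)·(16/3)²/2 - (144/25)·(16/3))/200000 = -3/78125 rad
Load 2 — uniform load w=4 kN/m over full span:
  θ_2 = -wx(L-x)(L-2x)/(12EI) = -4·(16/3)·(16-(16/3))·(16-2·(16/3))/(12·200000) = -128/253125 rad
Load 3 — applied couple M₀=20 kN·m at a=4 m (b=L-a=12):
  θ_3 = (R_Ax²/2 - M_Ax - M₀(x-a))/EI  [x>a] with R_A=45/32, M_A=-15/4 = ((45/32)·(16/3)²/2 - (-15/4)·(16/3) - 20·((16/3)-4))/200000 = 1/15000 rad
Load 4 — applied couple M₀=4 kN·m at a=32/5 m (b=L-a=48/5):
  θ_4 = (R_Ax²/2 - M_Ax)/EI  [x≤a] with R_A=9/25, M_A=12/25 = ((9/25)·(16/3)²/2 - (12/25)·(16/3))/200000 = 1/78125 rad
Superposition: θ = Σ θ_i = -23521/50625000 rad ≈ -0.000465 rad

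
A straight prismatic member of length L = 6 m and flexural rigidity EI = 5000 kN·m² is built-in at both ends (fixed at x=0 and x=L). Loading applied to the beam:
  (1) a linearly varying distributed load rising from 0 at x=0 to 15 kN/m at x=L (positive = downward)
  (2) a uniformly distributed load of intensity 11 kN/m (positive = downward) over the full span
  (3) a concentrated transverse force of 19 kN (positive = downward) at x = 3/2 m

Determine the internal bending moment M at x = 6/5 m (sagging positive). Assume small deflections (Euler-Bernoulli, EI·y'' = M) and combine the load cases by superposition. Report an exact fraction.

Load 1 — triangular load w₀=15 kN/m (0→w₀ over full span):
  M_1 = 3w₀Lx/20 - w₀L²/30 - w₀x³/(6L) = 3·15·6·(6/5)/20 - 15·6²/30 - 15·(6/5)³/(6·6) = -63/25 kN·m
Load 2 — uniform load w=11 kN/m over full span:
  M_2 = wLx/2 - wL²/12 - wx²/2 = 11·6·(6/5)/2 - 11·6²/12 - 11·(6/5)²/2 = -33/25 kN·m
Load 3 — point force P=19 kN at a=3/2 m (b=L-a=9/2):
  M_3 = Pb²(3a+b)x/L³ - Pab²/L²  [x≤a] = 19·(9/2)²·(3·(3/2)+(9/2))·(6/5)/6³ - 19·(3/2)·(9/2)²/6² = 513/160 kN·m
Superposition: M = Σ M_i = -507/800 kN·m ≈ -0.633750 kN·m

M(6/5) = -507/800 kN·m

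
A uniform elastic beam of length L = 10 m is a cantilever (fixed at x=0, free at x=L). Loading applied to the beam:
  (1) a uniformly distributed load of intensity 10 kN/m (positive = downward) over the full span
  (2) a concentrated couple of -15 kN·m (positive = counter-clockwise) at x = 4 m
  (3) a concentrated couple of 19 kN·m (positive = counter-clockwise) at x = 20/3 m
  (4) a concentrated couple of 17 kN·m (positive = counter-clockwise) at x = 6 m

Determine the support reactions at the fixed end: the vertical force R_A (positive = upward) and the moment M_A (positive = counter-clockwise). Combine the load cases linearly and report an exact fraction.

Load 1 — uniform load w=10 kN/m over full span:
  R_A = wL = 10·10 = 100 kN
  M_A = wL²/2 = 10·10²/2 = 500 kN·m
Load 2 — applied couple M₀=-15 kN·m at a=4 m (b=L-a=6):
  R_A = 0 kN
  M_A = -M₀ = -(-15) = 15 kN·m
Load 3 — applied couple M₀=19 kN·m at a=20/3 m (b=L-a=10/3):
  R_A = 0 kN
  M_A = -M₀ = -19 kN·m
Load 4 — applied couple M₀=17 kN·m at a=6 m (b=L-a=4):
  R_A = 0 kN
  M_A = -M₀ = -17 kN·m
Superposition: R_A = 100 kN, M_A = 479 kN·m

R_A = 100 kN, M_A = 479 kN·m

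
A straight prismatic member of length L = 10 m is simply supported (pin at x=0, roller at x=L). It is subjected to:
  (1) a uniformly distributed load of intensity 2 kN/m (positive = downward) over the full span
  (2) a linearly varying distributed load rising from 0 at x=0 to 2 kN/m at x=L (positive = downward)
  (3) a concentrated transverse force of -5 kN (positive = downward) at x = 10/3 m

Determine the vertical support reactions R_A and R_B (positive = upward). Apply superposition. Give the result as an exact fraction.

R_A = 10 kN, R_B = 15 kN

Load 1 — uniform load w=2 kN/m over full span:
  R_A = wL/2 = 2·10/2 = 10 kN
  R_B = wL/2 = 2·10/2 = 10 kN
Load 2 — triangular load w₀=2 kN/m (0→w₀ over full span):
  R_A = w₀L/6 = 2·10/6 = 10/3 kN
  R_B = w₀L/3 = 2·10/3 = 20/3 kN
Load 3 — point force P=-5 kN at a=10/3 m (b=L-a=20/3):
  R_A = Pb/L = (-5)·(20/3)/10 = -10/3 kN
  R_B = Pa/L = (-5)·(10/3)/10 = -5/3 kN
Superposition: R_A = 10 kN, R_B = 15 kN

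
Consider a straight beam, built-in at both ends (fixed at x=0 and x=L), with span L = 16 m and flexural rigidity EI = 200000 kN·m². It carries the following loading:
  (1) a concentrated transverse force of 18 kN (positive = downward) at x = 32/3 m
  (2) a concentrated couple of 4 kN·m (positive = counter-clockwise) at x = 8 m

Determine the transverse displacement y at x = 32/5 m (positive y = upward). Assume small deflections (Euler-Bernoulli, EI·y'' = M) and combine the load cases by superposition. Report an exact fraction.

y(32/5) = -4168/3515625 m

Load 1 — point force P=18 kN at a=32/3 m (b=L-a=16/3):
  y_1 = -Pb²x²(3aL-(3a+b)x)/(6L³EI)  [x≤a] = -18·(16/3)²·(32/5)²·(3·(32/3)·16-(3·(32/3)+(16/3))·(32/5))/(6·16³·200000) = -4096/3515625 m
Load 2 — applied couple M₀=4 kN·m at a=8 m (b=L-a=8):
  y_2 = (R_Ax³/6 - M_Ax²/2)/EI  [x≤a] with R_A=3/8, M_A=1 = ((3/8)·(32/5)³/6 - 1·(32/5)²/2)/200000 = -8/390625 m
Superposition: y = Σ y_i = -4168/3515625 m ≈ -0.001186 m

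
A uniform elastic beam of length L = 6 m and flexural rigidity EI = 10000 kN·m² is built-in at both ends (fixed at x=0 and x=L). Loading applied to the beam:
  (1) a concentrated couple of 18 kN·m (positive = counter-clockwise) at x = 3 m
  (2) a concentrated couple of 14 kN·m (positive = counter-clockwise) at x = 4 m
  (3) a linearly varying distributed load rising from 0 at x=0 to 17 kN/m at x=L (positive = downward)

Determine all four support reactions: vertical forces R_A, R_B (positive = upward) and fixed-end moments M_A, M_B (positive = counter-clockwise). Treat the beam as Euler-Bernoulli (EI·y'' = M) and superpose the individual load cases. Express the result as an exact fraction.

R_A = 1031/45 kN, M_A = 887/30 kN·m, R_B = 1264/45 kN, M_B = -261/10 kN·m

Load 1 — applied couple M₀=18 kN·m at a=3 m (b=L-a=3):
  R_A = 6M₀ab/L³ = 6·18·3·3/6³ = 9/2 kN
  M_A = M₀b(2a-b)/L² = 18·3·(2·3-3)/6² = 9/2 kN·m
  R_B = -6M₀ab/L³ = -6·18·3·3/6³ = -9/2 kN
  M_B = M₀a(2b-a)/L² = 18·3·(2·3-3)/6² = 9/2 kN·m
Load 2 — applied couple M₀=14 kN·m at a=4 m (b=L-a=2):
  R_A = 6M₀ab/L³ = 6·14·4·2/6³ = 28/9 kN
  M_A = M₀b(2a-b)/L² = 14·2·(2·4-2)/6² = 14/3 kN·m
  R_B = -6M₀ab/L³ = -6·14·4·2/6³ = -28/9 kN
  M_B = M₀a(2b-a)/L² = 14·4·(2·2-4)/6² = 0 kN·m
Load 3 — triangular load w₀=17 kN/m (0→w₀ over full span):
  R_A = 3w₀L/20 = 3·17·6/20 = 153/10 kN
  M_A = w₀L²/30 = 17·6²/30 = 102/5 kN·m
  R_B = 7w₀L/20 = 7·17·6/20 = 357/10 kN
  M_B = -w₀L²/20 = -17·6²/20 = -153/5 kN·m
Superposition: R_A = 1031/45 kN, M_A = 887/30 kN·m, R_B = 1264/45 kN, M_B = -261/10 kN·m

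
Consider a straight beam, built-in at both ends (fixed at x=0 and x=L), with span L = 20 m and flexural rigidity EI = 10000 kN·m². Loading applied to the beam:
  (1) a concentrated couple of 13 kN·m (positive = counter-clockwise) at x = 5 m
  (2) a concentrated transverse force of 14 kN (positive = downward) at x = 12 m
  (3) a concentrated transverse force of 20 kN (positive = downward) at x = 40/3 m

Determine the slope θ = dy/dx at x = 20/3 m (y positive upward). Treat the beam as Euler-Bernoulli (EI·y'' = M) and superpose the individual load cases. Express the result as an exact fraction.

Load 1 — applied couple M₀=13 kN·m at a=5 m (b=L-a=15):
  θ_1 = (R_Ax²/2 - M_Ax - M₀(x-a))/EI  [x>a] with R_A=117/160, M_A=-39/16 = ((117/160)·(20/3)²/2 - (-39/16)·(20/3) - 13·((20/3)-5))/10000 = 13/12000 rad
Load 2 — point force P=14 kN at a=12 m (b=L-a=8):
  θ_2 = -Pb²x(2aL-(3a+b)x)/(2L³EI)  [x≤a] = -14·8²·(20/3)·(2·12·20-(3·12+8)·(20/3))/(2·20³·10000) = -196/28125 rad
Load 3 — point force P=20 kN at a=40/3 m (b=L-a=20/3):
  θ_3 = -Pb²x(2aL-(3a+b)x)/(2L³EI)  [x≤a] = -20·(20/3)²·(20/3)·(2·(40/3)·20-(3·(40/3)+(20/3))·(20/3))/(2·20³·10000) = -2/243 rad
Superposition: θ = Σ θ_i = -343019/24300000 rad ≈ -0.014116 rad

θ(20/3) = -343019/24300000 rad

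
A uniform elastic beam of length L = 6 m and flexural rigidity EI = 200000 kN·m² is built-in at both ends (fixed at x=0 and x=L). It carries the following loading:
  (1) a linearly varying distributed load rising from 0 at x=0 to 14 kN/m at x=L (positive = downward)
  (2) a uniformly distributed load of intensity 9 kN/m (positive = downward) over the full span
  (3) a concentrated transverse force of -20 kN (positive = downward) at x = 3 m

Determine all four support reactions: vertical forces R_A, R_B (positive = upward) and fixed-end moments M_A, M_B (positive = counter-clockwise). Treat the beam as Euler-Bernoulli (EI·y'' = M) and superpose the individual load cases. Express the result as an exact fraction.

R_A = 148/5 kN, M_A = 144/5 kN·m, R_B = 232/5 kN, M_B = -186/5 kN·m

Load 1 — triangular load w₀=14 kN/m (0→w₀ over full span):
  R_A = 3w₀L/20 = 3·14·6/20 = 63/5 kN
  M_A = w₀L²/30 = 14·6²/30 = 84/5 kN·m
  R_B = 7w₀L/20 = 7·14·6/20 = 147/5 kN
  M_B = -w₀L²/20 = -14·6²/20 = -126/5 kN·m
Load 2 — uniform load w=9 kN/m over full span:
  R_A = wL/2 = 9·6/2 = 27 kN
  M_A = wL²/12 = 9·6²/12 = 27 kN·m
  R_B = wL/2 = 9·6/2 = 27 kN
  M_B = -wL²/12 = -9·6²/12 = -27 kN·m
Load 3 — point force P=-20 kN at a=3 m (b=L-a=3):
  R_A = Pb²(3a+b)/L³ = (-20)·3²·(3·3+3)/6³ = -10 kN
  M_A = Pab²/L² = (-20)·3·3²/6² = -15 kN·m
  R_B = Pa²(a+3b)/L³ = (-20)·3²·(3+3·3)/6³ = -10 kN
  M_B = -Pa²b/L² = -(-20)·3²·3/6² = 15 kN·m
Superposition: R_A = 148/5 kN, M_A = 144/5 kN·m, R_B = 232/5 kN, M_B = -186/5 kN·m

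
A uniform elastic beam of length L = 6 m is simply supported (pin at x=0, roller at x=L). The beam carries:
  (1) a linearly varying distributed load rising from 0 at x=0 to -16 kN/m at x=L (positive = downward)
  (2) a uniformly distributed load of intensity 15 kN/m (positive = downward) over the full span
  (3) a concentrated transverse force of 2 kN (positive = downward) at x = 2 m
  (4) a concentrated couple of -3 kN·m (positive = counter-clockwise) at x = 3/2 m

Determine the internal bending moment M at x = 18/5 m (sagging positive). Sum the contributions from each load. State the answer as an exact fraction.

Load 1 — triangular load w₀=-16 kN/m (0→w₀ over full span):
  M_1 = w₀Lx/6 - w₀x³/(6L) = (-16)·6·(18/5)/6 - (-16)·(18/5)³/(6·6) = -4608/125 kN·m
Load 2 — uniform load w=15 kN/m over full span:
  M_2 = wx(L-x)/2 = 15·(18/5)·(6-(18/5))/2 = 324/5 kN·m
Load 3 — point force P=2 kN at a=2 m (b=L-a=4):
  M_3 = Pa(L-x)/L  [x>a] = 2·2·(6-(18/5))/6 = 8/5 kN·m
Load 4 — applied couple M₀=-3 kN·m at a=3/2 m (b=L-a=9/2):
  M_4 = M₀x/L - M₀  [x>a] = (-3)·(18/5)/6 - (-3) = 6/5 kN·m
Superposition: M = Σ M_i = 3842/125 kN·m ≈ 30.736000 kN·m

M(18/5) = 3842/125 kN·m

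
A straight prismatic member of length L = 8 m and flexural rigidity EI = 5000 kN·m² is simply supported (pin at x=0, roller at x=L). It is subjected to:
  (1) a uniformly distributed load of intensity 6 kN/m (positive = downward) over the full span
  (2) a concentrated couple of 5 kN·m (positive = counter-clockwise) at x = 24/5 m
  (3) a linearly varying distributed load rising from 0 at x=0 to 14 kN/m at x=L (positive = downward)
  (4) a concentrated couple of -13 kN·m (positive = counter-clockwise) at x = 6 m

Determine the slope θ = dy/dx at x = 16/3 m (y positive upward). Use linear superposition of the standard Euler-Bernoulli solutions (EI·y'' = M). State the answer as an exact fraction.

θ(16/3) = 595181/24300000 rad

Load 1 — uniform load w=6 kN/m over full span:
  θ_1 = -w(L³-6Lx²+4x³)/(24EI) = -6·(8³-6·8·(16/3)²+4·(16/3)³)/(24·5000) = 208/16875 rad
Load 2 — applied couple M₀=5 kN·m at a=24/5 m (b=L-a=16/5):
  θ_2 = (M₀x²/(2L)-M₀(x-a)+C₁)/EI  [x>a] with C₁=M₀(3b²-L²)/(6L)=-52/15 = (5·(16/3)²/(2·8)-5·((16/3)-(24/5))+(-52/15))/5000 = 31/56250 rad
Load 3 — triangular load w₀=14 kN/m (0→w₀ over full span):
  θ_3 = -w₀(7L⁴-30L²x²+15x⁴)/(360LEI) = -14·(7·8⁴-30·8²·(16/3)²+15·(16/3)⁴)/(360·8·5000) = 10192/759375 rad
Load 4 — applied couple M₀=-13 kN·m at a=6 m (b=L-a=2):
  θ_4 = (M₀x²/(2L)+C₁)/EI  [x≤a] with C₁=M₀(3b²-L²)/(6L)=169/12 = ((-13)·(16/3)²/(2·8)+(169/12))/5000 = -13/7200 rad
Superposition: θ = Σ θ_i = 595181/24300000 rad ≈ 0.024493 rad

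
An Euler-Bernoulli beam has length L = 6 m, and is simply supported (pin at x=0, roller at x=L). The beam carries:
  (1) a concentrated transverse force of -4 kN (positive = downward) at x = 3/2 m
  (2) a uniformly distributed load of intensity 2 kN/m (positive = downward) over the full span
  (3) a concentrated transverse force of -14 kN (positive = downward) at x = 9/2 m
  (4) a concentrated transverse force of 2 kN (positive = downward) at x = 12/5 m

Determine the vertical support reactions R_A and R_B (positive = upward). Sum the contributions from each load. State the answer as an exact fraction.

Load 1 — point force P=-4 kN at a=3/2 m (b=L-a=9/2):
  R_A = Pb/L = (-4)·(9/2)/6 = -3 kN
  R_B = Pa/L = (-4)·(3/2)/6 = -1 kN
Load 2 — uniform load w=2 kN/m over full span:
  R_A = wL/2 = 2·6/2 = 6 kN
  R_B = wL/2 = 2·6/2 = 6 kN
Load 3 — point force P=-14 kN at a=9/2 m (b=L-a=3/2):
  R_A = Pb/L = (-14)·(3/2)/6 = -7/2 kN
  R_B = Pa/L = (-14)·(9/2)/6 = -21/2 kN
Load 4 — point force P=2 kN at a=12/5 m (b=L-a=18/5):
  R_A = Pb/L = 2·(18/5)/6 = 6/5 kN
  R_B = Pa/L = 2·(12/5)/6 = 4/5 kN
Superposition: R_A = 7/10 kN, R_B = -47/10 kN

R_A = 7/10 kN, R_B = -47/10 kN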